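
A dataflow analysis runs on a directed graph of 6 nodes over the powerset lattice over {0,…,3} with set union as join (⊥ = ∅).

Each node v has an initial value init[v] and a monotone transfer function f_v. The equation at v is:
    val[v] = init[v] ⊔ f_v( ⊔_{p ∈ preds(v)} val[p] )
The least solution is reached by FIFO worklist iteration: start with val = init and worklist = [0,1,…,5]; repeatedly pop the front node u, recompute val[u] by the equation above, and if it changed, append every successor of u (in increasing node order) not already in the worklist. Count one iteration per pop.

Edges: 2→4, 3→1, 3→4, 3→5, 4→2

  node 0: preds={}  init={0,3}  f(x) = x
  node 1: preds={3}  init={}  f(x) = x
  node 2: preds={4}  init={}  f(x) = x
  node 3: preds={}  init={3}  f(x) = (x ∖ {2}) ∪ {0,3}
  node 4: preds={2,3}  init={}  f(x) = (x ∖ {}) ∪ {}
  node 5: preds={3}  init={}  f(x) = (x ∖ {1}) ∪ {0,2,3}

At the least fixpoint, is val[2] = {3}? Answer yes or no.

no

Worklist (9 pops):
  #1 pop 0: in={} → {0,3} (no change)
  #2 pop 1: in={3} → {3} (was {}); enqueue []
  #3 pop 2: in={} → {} (no change)
  #4 pop 3: in={} → {0,3} (was {3}); enqueue [1]
  #5 pop 4: in={0,3} → {0,3} (was {}); enqueue [2]
  #6 pop 5: in={0,3} → {0,2,3} (was {}); enqueue []
  #7 pop 1: in={0,3} → {0,3} (was {3}); enqueue []
  #8 pop 2: in={0,3} → {0,3} (was {}); enqueue [4]
  #9 pop 4: in={0,3} → {0,3} (no change)

Fixpoint:
  val[0] = {0,3}
  val[1] = {0,3}
  val[2] = {0,3}
  val[3] = {0,3}
  val[4] = {0,3}
  val[5] = {0,2,3}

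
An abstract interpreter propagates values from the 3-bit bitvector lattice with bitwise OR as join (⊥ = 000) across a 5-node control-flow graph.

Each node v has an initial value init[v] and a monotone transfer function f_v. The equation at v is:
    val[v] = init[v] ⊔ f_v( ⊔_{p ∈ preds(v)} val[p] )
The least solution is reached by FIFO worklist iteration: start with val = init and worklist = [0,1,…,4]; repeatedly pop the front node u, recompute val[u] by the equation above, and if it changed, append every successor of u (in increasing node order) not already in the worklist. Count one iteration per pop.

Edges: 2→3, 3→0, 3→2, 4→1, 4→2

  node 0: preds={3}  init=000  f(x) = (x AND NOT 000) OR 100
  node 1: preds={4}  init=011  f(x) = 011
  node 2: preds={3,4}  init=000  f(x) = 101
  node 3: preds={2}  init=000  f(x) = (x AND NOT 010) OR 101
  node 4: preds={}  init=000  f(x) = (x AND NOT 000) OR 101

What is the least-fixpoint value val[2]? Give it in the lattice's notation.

Iteration log — 8 steps:
  step 1. node 0  ⊔preds=000  new=100  old=000  +wl: 
  step 2. node 1  ⊔preds=000  new=011  stable
  step 3. node 2  ⊔preds=000  new=101  old=000  +wl: 
  step 4. node 3  ⊔preds=101  new=101  old=000  +wl: 0,2
  step 5. node 4  ⊔preds=000  new=101  old=000  +wl: 1
  step 6. node 0  ⊔preds=101  new=101  old=100  +wl: 
  step 7. node 2  ⊔preds=101  new=101  stable
  step 8. node 1  ⊔preds=101  new=011  stable

Least fixpoint reached:
  node 0: 101
  node 1: 011
  node 2: 101
  node 3: 101
  node 4: 101

101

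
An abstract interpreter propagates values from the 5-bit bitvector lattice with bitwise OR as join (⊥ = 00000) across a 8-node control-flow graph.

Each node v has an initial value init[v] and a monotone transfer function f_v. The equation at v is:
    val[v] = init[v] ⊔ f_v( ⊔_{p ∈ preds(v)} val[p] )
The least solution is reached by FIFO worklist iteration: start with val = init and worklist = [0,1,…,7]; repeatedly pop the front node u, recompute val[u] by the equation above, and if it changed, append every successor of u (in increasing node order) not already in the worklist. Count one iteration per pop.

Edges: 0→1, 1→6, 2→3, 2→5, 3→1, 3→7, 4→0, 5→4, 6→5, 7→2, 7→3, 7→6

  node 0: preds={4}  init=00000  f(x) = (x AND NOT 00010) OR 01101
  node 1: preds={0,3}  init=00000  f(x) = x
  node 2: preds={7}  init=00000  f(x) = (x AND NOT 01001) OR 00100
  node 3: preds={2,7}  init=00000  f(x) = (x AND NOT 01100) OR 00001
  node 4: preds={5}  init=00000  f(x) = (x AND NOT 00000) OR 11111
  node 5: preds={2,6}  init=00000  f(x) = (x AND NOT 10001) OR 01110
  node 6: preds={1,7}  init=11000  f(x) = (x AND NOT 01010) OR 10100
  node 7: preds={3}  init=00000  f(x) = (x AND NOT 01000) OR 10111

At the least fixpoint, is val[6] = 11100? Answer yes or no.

Iteration log — 19 steps:
  step 1. node 0  ⊔preds=00000  new=01101  old=00000  +wl: 
  step 2. node 1  ⊔preds=01101  new=01101  old=00000  +wl: 
  step 3. node 2  ⊔preds=00000  new=00100  old=00000  +wl: 
  step 4. node 3  ⊔preds=00100  new=00001  old=00000  +wl: 1
  step 5. node 4  ⊔preds=00000  new=11111  old=00000  +wl: 0
  step 6. node 5  ⊔preds=11100  new=01110  old=00000  +wl: 4
  step 7. node 6  ⊔preds=01101  new=11101  old=11000  +wl: 5
  step 8. node 7  ⊔preds=00001  new=10111  old=00000  +wl: 2,3,6
  step 9. node 1  ⊔preds=01101  new=01101  stable
  step 10. node 0  ⊔preds=11111  new=11101  old=01101  +wl: 1
  step 11. node 4  ⊔preds=01110  new=11111  stable
  step 12. node 5  ⊔preds=11101  new=01110  stable
  step 13. node 2  ⊔preds=10111  new=10110  old=00100  +wl: 5
  step 14. node 3  ⊔preds=10111  new=10011  old=00001  +wl: 7
  step 15. node 6  ⊔preds=11111  new=11101  stable
  step 16. node 1  ⊔preds=11111  new=11111  old=01101  +wl: 6
  step 17. node 5  ⊔preds=11111  new=01110  stable
  step 18. node 7  ⊔preds=10011  new=10111  stable
  step 19. node 6  ⊔preds=11111  new=11101  stable

Least fixpoint reached:
  node 0: 11101
  node 1: 11111
  node 2: 10110
  node 3: 10011
  node 4: 11111
  node 5: 01110
  node 6: 11101
  node 7: 10111

no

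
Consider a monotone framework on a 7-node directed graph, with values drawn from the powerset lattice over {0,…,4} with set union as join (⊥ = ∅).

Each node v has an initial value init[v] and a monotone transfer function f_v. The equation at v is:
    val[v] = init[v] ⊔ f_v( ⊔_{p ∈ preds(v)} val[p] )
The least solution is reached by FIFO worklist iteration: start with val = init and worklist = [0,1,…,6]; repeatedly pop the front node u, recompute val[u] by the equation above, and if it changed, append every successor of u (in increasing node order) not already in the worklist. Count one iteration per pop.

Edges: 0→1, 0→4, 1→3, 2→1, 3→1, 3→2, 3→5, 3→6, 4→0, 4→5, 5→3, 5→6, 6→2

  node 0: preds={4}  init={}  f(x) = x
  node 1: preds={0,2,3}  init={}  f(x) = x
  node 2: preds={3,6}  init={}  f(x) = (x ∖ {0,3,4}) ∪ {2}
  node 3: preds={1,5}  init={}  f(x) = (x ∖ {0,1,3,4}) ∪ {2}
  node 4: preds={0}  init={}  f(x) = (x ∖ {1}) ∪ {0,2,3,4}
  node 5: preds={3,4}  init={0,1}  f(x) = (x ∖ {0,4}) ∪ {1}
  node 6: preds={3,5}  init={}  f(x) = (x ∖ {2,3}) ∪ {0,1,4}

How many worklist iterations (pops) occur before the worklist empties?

Iteration log — 14 steps:
  step 1. node 0  ⊔preds={}  new={}  stable
  step 2. node 1  ⊔preds={}  new={}  stable
  step 3. node 2  ⊔preds={}  new={2}  old={}  +wl: 1
  step 4. node 3  ⊔preds={0,1}  new={2}  old={}  +wl: 2
  step 5. node 4  ⊔preds={}  new={0,2,3,4}  old={}  +wl: 0
  step 6. node 5  ⊔preds={0,2,3,4}  new={0,1,2,3}  old={0,1}  +wl: 3
  step 7. node 6  ⊔preds={0,1,2,3}  new={0,1,4}  old={}  +wl: 
  step 8. node 1  ⊔preds={2}  new={2}  old={}  +wl: 
  step 9. node 2  ⊔preds={0,1,2,4}  new={1,2}  old={2}  +wl: 1
  step 10. node 0  ⊔preds={0,2,3,4}  new={0,2,3,4}  old={}  +wl: 4
  step 11. node 3  ⊔preds={0,1,2,3}  new={2}  stable
  step 12. node 1  ⊔preds={0,1,2,3,4}  new={0,1,2,3,4}  old={2}  +wl: 3
  step 13. node 4  ⊔preds={0,2,3,4}  new={0,2,3,4}  stable
  step 14. node 3  ⊔preds={0,1,2,3,4}  new={2}  stable

Least fixpoint reached:
  node 0: {0,2,3,4}
  node 1: {0,1,2,3,4}
  node 2: {1,2}
  node 3: {2}
  node 4: {0,2,3,4}
  node 5: {0,1,2,3}
  node 6: {0,1,4}

14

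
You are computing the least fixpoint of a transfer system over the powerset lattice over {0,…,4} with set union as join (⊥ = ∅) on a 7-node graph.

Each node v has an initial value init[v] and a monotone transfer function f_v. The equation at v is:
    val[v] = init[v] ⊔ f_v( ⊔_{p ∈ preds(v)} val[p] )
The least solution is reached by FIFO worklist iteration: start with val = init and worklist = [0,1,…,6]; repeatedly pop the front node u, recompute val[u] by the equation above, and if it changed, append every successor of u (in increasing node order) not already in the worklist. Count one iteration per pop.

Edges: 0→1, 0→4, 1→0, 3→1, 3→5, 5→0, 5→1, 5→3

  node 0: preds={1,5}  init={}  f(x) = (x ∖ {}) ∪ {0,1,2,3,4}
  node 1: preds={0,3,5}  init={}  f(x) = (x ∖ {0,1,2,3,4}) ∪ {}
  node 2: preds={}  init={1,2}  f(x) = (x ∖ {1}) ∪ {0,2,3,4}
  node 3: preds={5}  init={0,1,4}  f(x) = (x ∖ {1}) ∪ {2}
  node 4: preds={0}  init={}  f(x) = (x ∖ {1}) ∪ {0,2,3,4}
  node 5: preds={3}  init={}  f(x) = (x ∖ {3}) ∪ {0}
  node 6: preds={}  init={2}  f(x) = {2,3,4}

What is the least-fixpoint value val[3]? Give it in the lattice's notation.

Iteration log — 10 steps:
  step 1. node 0  ⊔preds={}  new={0,1,2,3,4}  old={}  +wl: 
  step 2. node 1  ⊔preds={0,1,2,3,4}  new={}  stable
  step 3. node 2  ⊔preds={}  new={0,1,2,3,4}  old={1,2}  +wl: 
  step 4. node 3  ⊔preds={}  new={0,1,2,4}  old={0,1,4}  +wl: 1
  step 5. node 4  ⊔preds={0,1,2,3,4}  new={0,2,3,4}  old={}  +wl: 
  step 6. node 5  ⊔preds={0,1,2,4}  new={0,1,2,4}  old={}  +wl: 0,3
  step 7. node 6  ⊔preds={}  new={2,3,4}  old={2}  +wl: 
  step 8. node 1  ⊔preds={0,1,2,3,4}  new={}  stable
  step 9. node 0  ⊔preds={0,1,2,4}  new={0,1,2,3,4}  stable
  step 10. node 3  ⊔preds={0,1,2,4}  new={0,1,2,4}  stable

Least fixpoint reached:
  node 0: {0,1,2,3,4}
  node 1: {}
  node 2: {0,1,2,3,4}
  node 3: {0,1,2,4}
  node 4: {0,2,3,4}
  node 5: {0,1,2,4}
  node 6: {2,3,4}

{0,1,2,4}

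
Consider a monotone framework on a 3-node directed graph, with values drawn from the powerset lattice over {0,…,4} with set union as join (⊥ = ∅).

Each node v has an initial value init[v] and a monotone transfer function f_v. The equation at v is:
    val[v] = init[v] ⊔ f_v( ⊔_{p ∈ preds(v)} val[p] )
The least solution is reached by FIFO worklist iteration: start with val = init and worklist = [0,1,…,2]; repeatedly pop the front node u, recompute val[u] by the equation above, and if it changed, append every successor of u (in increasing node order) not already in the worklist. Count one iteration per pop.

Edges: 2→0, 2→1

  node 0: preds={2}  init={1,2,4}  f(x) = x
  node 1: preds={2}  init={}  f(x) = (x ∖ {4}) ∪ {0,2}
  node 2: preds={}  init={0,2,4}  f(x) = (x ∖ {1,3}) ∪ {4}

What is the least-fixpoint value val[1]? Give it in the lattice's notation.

Worklist (3 pops):
  #1 pop 0: in={0,2,4} → {0,1,2,4} (was {1,2,4}); enqueue []
  #2 pop 1: in={0,2,4} → {0,2} (was {}); enqueue []
  #3 pop 2: in={} → {0,2,4} (no change)

Fixpoint:
  val[0] = {0,1,2,4}
  val[1] = {0,2}
  val[2] = {0,2,4}

{0,2}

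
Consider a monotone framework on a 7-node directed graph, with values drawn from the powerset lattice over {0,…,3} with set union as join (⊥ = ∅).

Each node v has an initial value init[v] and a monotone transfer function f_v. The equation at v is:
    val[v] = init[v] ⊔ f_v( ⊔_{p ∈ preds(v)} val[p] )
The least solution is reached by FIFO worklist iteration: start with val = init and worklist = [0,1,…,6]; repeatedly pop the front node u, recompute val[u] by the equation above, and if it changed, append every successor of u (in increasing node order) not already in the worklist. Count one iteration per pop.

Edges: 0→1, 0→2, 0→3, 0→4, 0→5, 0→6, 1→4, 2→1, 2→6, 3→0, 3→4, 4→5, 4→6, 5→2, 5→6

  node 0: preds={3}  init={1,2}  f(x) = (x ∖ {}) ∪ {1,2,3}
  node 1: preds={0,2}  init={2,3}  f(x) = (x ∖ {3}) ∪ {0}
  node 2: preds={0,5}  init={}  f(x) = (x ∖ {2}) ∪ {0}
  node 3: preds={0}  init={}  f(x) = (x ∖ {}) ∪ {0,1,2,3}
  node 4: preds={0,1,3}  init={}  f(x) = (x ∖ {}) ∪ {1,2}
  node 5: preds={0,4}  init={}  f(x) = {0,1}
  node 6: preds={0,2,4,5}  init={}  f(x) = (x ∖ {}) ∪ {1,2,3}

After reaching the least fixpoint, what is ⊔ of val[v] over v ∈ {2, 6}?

{0,1,2,3}

Iteration log — 15 steps:
  step 1. node 0  ⊔preds={}  new={1,2,3}  old={1,2}  +wl: 
  step 2. node 1  ⊔preds={1,2,3}  new={0,1,2,3}  old={2,3}  +wl: 
  step 3. node 2  ⊔preds={1,2,3}  new={0,1,3}  old={}  +wl: 1
  step 4. node 3  ⊔preds={1,2,3}  new={0,1,2,3}  old={}  +wl: 0
  step 5. node 4  ⊔preds={0,1,2,3}  new={0,1,2,3}  old={}  +wl: 
  step 6. node 5  ⊔preds={0,1,2,3}  new={0,1}  old={}  +wl: 2
  step 7. node 6  ⊔preds={0,1,2,3}  new={0,1,2,3}  old={}  +wl: 
  step 8. node 1  ⊔preds={0,1,2,3}  new={0,1,2,3}  stable
  step 9. node 0  ⊔preds={0,1,2,3}  new={0,1,2,3}  old={1,2,3}  +wl: 1,3,4,5,6
  step 10. node 2  ⊔preds={0,1,2,3}  new={0,1,3}  stable
  step 11. node 1  ⊔preds={0,1,2,3}  new={0,1,2,3}  stable
  step 12. node 3  ⊔preds={0,1,2,3}  new={0,1,2,3}  stable
  step 13. node 4  ⊔preds={0,1,2,3}  new={0,1,2,3}  stable
  step 14. node 5  ⊔preds={0,1,2,3}  new={0,1}  stable
  step 15. node 6  ⊔preds={0,1,2,3}  new={0,1,2,3}  stable

Least fixpoint reached:
  node 0: {0,1,2,3}
  node 1: {0,1,2,3}
  node 2: {0,1,3}
  node 3: {0,1,2,3}
  node 4: {0,1,2,3}
  node 5: {0,1}
  node 6: {0,1,2,3}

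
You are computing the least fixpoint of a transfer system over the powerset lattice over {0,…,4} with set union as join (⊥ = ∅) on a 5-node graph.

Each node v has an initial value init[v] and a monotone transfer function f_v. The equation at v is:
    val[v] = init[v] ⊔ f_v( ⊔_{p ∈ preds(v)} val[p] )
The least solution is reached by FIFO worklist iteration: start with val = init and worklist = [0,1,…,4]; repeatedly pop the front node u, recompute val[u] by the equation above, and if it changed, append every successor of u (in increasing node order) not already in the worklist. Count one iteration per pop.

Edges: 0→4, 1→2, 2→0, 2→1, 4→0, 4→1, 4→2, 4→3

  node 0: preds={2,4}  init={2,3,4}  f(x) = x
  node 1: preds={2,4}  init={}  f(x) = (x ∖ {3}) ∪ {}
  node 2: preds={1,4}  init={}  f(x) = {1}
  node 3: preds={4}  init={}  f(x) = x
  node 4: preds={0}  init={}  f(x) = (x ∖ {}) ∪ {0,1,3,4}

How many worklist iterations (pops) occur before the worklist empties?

Iteration log — 10 steps:
  step 1. node 0  ⊔preds={}  new={2,3,4}  stable
  step 2. node 1  ⊔preds={}  new={}  stable
  step 3. node 2  ⊔preds={}  new={1}  old={}  +wl: 0,1
  step 4. node 3  ⊔preds={}  new={}  stable
  step 5. node 4  ⊔preds={2,3,4}  new={0,1,2,3,4}  old={}  +wl: 2,3
  step 6. node 0  ⊔preds={0,1,2,3,4}  new={0,1,2,3,4}  old={2,3,4}  +wl: 4
  step 7. node 1  ⊔preds={0,1,2,3,4}  new={0,1,2,4}  old={}  +wl: 
  step 8. node 2  ⊔preds={0,1,2,3,4}  new={1}  stable
  step 9. node 3  ⊔preds={0,1,2,3,4}  new={0,1,2,3,4}  old={}  +wl: 
  step 10. node 4  ⊔preds={0,1,2,3,4}  new={0,1,2,3,4}  stable

Least fixpoint reached:
  node 0: {0,1,2,3,4}
  node 1: {0,1,2,4}
  node 2: {1}
  node 3: {0,1,2,3,4}
  node 4: {0,1,2,3,4}

10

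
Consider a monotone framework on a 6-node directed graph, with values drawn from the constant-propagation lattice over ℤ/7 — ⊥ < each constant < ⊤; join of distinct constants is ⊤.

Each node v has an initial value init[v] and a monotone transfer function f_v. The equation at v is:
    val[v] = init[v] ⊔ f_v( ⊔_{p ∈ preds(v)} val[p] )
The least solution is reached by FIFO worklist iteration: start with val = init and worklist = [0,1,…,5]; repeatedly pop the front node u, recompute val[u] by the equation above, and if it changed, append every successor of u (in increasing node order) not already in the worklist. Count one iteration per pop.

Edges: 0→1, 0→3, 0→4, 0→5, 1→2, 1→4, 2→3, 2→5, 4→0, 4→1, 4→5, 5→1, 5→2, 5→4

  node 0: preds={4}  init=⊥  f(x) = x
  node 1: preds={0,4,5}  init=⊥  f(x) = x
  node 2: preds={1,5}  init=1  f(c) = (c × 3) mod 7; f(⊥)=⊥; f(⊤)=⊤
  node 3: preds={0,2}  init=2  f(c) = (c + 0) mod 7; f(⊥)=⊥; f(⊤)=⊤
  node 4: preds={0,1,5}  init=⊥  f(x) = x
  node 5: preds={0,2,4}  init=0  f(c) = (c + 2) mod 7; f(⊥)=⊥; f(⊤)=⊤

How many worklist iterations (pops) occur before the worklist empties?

17

Worklist (17 pops):
  #1 pop 0: in=⊥ → ⊥ (no change)
  #2 pop 1: in=0 → 0 (was ⊥); enqueue []
  #3 pop 2: in=0 → ⊤ (was 1); enqueue []
  #4 pop 3: in=⊤ → ⊤ (was 2); enqueue []
  #5 pop 4: in=0 → 0 (was ⊥); enqueue [0,1]
  #6 pop 5: in=⊤ → ⊤ (was 0); enqueue [2,4]
  #7 pop 0: in=0 → 0 (was ⊥); enqueue [3,5]
  #8 pop 1: in=⊤ → ⊤ (was 0); enqueue []
  #9 pop 2: in=⊤ → ⊤ (no change)
  #10 pop 4: in=⊤ → ⊤ (was 0); enqueue [0,1]
  #11 pop 3: in=⊤ → ⊤ (no change)
  #12 pop 5: in=⊤ → ⊤ (no change)
  #13 pop 0: in=⊤ → ⊤ (was 0); enqueue [3,4,5]
  #14 pop 1: in=⊤ → ⊤ (no change)
  #15 pop 3: in=⊤ → ⊤ (no change)
  #16 pop 4: in=⊤ → ⊤ (no change)
  #17 pop 5: in=⊤ → ⊤ (no change)

Fixpoint:
  val[0] = ⊤
  val[1] = ⊤
  val[2] = ⊤
  val[3] = ⊤
  val[4] = ⊤
  val[5] = ⊤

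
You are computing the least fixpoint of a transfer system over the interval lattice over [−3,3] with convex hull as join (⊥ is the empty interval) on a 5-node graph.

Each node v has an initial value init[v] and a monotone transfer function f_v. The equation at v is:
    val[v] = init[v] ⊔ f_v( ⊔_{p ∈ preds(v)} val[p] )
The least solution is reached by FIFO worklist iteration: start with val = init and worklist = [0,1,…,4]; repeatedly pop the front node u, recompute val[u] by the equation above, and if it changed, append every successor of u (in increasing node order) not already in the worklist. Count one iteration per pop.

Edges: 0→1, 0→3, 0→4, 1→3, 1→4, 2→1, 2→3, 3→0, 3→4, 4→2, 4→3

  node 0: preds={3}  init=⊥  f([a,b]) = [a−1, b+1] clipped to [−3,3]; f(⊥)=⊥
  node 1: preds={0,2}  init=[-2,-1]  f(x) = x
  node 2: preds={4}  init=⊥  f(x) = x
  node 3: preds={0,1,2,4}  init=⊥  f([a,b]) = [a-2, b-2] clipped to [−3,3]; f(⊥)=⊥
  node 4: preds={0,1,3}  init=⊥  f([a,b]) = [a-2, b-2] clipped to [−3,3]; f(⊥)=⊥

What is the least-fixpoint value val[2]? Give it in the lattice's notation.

Iteration log — 11 steps:
  step 1. node 0  ⊔preds=⊥  new=⊥  stable
  step 2. node 1  ⊔preds=⊥  new=[-2,-1]  stable
  step 3. node 2  ⊔preds=⊥  new=⊥  stable
  step 4. node 3  ⊔preds=[-2,-1]  new=[-3,-3]  old=⊥  +wl: 0
  step 5. node 4  ⊔preds=[-3,-1]  new=[-3,-3]  old=⊥  +wl: 2,3
  step 6. node 0  ⊔preds=[-3,-3]  new=[-3,-2]  old=⊥  +wl: 1,4
  step 7. node 2  ⊔preds=[-3,-3]  new=[-3,-3]  old=⊥  +wl: 
  step 8. node 3  ⊔preds=[-3,-1]  new=[-3,-3]  stable
  step 9. node 1  ⊔preds=[-3,-2]  new=[-3,-1]  old=[-2,-1]  +wl: 3
  step 10. node 4  ⊔preds=[-3,-1]  new=[-3,-3]  stable
  step 11. node 3  ⊔preds=[-3,-1]  new=[-3,-3]  stable

Least fixpoint reached:
  node 0: [-3,-2]
  node 1: [-3,-1]
  node 2: [-3,-3]
  node 3: [-3,-3]
  node 4: [-3,-3]

[-3,-3]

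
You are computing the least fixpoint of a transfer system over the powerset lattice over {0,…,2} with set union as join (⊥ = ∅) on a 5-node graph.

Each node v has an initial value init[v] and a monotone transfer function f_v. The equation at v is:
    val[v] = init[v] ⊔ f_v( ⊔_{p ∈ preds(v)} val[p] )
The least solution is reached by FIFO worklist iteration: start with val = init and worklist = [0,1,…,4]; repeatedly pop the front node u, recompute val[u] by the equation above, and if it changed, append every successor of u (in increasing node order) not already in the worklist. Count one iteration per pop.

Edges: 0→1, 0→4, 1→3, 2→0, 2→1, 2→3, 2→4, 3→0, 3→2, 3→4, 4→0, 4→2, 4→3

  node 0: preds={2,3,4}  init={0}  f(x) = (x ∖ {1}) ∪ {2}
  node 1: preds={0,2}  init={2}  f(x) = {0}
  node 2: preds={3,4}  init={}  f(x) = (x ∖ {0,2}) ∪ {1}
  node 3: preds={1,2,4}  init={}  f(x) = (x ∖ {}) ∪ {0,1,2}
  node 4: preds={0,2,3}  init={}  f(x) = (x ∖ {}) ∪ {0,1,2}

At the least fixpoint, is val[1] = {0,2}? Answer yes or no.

Iteration log — 9 steps:
  step 1. node 0  ⊔preds={}  new={0,2}  old={0}  +wl: 
  step 2. node 1  ⊔preds={0,2}  new={0,2}  old={2}  +wl: 
  step 3. node 2  ⊔preds={}  new={1}  old={}  +wl: 0,1
  step 4. node 3  ⊔preds={0,1,2}  new={0,1,2}  old={}  +wl: 2
  step 5. node 4  ⊔preds={0,1,2}  new={0,1,2}  old={}  +wl: 3
  step 6. node 0  ⊔preds={0,1,2}  new={0,2}  stable
  step 7. node 1  ⊔preds={0,1,2}  new={0,2}  stable
  step 8. node 2  ⊔preds={0,1,2}  new={1}  stable
  step 9. node 3  ⊔preds={0,1,2}  new={0,1,2}  stable

Least fixpoint reached:
  node 0: {0,2}
  node 1: {0,2}
  node 2: {1}
  node 3: {0,1,2}
  node 4: {0,1,2}

yes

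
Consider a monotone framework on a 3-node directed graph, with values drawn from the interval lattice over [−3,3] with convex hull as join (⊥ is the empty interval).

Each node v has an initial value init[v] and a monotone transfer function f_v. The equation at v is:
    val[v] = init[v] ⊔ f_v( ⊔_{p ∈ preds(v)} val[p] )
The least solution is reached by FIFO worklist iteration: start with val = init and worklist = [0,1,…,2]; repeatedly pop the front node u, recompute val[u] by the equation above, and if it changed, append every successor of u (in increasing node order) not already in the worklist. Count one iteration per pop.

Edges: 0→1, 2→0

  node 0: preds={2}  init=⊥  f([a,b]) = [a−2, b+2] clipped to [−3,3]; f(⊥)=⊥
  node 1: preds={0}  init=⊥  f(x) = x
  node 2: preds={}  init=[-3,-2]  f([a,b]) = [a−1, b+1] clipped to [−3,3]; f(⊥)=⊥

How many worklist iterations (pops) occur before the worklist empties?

Trace (3 dequeues):
  [1] u=0 | in [-3,-2] | out [-3,0] | prev ⊥ | push {}
  [2] u=1 | in [-3,0] | out [-3,0] | prev ⊥ | push {}
  [3] u=2 | in ⊥ | out [-3,-2] | ==

Converged values:
  [0] [-3,0]
  [1] [-3,0]
  [2] [-3,-2]

3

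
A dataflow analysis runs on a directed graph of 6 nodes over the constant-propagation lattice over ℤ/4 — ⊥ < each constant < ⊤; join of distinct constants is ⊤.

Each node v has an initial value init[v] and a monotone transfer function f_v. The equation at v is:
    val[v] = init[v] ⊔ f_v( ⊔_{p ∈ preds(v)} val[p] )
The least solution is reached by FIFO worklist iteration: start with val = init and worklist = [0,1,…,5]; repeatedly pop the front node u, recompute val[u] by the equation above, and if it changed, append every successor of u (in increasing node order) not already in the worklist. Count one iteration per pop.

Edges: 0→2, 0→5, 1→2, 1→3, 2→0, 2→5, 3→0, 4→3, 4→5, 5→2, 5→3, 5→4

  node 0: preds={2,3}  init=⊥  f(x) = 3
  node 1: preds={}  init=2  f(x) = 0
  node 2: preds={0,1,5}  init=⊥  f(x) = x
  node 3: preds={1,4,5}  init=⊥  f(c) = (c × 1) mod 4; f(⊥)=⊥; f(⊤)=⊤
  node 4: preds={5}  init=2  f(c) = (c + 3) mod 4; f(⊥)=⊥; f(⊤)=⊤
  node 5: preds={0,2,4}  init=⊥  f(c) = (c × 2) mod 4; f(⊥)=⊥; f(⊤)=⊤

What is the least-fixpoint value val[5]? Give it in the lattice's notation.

⊤

Iteration log — 12 steps:
  step 1. node 0  ⊔preds=⊥  new=3  old=⊥  +wl: 
  step 2. node 1  ⊔preds=⊥  new=⊤  old=2  +wl: 
  step 3. node 2  ⊔preds=⊤  new=⊤  old=⊥  +wl: 0
  step 4. node 3  ⊔preds=⊤  new=⊤  old=⊥  +wl: 
  step 5. node 4  ⊔preds=⊥  new=2  stable
  step 6. node 5  ⊔preds=⊤  new=⊤  old=⊥  +wl: 2,3,4
  step 7. node 0  ⊔preds=⊤  new=3  stable
  step 8. node 2  ⊔preds=⊤  new=⊤  stable
  step 9. node 3  ⊔preds=⊤  new=⊤  stable
  step 10. node 4  ⊔preds=⊤  new=⊤  old=2  +wl: 3,5
  step 11. node 3  ⊔preds=⊤  new=⊤  stable
  step 12. node 5  ⊔preds=⊤  new=⊤  stable

Least fixpoint reached:
  node 0: 3
  node 1: ⊤
  node 2: ⊤
  node 3: ⊤
  node 4: ⊤
  node 5: ⊤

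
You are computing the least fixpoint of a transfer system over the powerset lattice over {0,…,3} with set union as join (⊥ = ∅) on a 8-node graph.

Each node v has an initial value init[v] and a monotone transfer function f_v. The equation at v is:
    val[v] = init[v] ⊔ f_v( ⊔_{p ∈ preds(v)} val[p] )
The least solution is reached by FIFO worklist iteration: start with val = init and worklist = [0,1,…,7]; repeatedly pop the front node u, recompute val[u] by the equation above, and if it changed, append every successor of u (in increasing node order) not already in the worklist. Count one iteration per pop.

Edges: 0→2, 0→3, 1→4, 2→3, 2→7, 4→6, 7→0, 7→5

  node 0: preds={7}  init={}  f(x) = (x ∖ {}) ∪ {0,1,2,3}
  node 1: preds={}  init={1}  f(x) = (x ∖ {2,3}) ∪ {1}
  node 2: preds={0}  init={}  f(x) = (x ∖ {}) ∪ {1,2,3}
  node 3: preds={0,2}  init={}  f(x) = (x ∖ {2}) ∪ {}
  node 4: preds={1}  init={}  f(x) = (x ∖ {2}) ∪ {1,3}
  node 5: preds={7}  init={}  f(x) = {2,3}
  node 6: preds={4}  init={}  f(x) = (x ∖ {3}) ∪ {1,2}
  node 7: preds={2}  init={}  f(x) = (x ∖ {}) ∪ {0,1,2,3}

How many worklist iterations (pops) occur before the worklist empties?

Worklist (10 pops):
  #1 pop 0: in={} → {0,1,2,3} (was {}); enqueue []
  #2 pop 1: in={} → {1} (no change)
  #3 pop 2: in={0,1,2,3} → {0,1,2,3} (was {}); enqueue []
  #4 pop 3: in={0,1,2,3} → {0,1,3} (was {}); enqueue []
  #5 pop 4: in={1} → {1,3} (was {}); enqueue []
  #6 pop 5: in={} → {2,3} (was {}); enqueue []
  #7 pop 6: in={1,3} → {1,2} (was {}); enqueue []
  #8 pop 7: in={0,1,2,3} → {0,1,2,3} (was {}); enqueue [0,5]
  #9 pop 0: in={0,1,2,3} → {0,1,2,3} (no change)
  #10 pop 5: in={0,1,2,3} → {2,3} (no change)

Fixpoint:
  val[0] = {0,1,2,3}
  val[1] = {1}
  val[2] = {0,1,2,3}
  val[3] = {0,1,3}
  val[4] = {1,3}
  val[5] = {2,3}
  val[6] = {1,2}
  val[7] = {0,1,2,3}

10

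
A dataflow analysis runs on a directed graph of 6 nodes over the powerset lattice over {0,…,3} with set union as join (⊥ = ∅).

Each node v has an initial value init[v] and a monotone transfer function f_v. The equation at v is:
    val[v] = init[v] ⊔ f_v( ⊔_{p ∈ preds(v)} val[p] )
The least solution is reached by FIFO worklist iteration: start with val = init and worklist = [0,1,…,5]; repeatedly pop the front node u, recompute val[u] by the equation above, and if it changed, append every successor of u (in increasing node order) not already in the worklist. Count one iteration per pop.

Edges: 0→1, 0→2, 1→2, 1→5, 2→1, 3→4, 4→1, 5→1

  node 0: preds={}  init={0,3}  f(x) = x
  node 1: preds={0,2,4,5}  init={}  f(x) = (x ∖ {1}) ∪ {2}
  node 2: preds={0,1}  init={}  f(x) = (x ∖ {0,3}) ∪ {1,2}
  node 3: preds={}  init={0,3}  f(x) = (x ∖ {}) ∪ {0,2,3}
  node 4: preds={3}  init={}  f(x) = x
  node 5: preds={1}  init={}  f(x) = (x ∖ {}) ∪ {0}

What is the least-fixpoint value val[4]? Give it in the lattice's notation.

{0,2,3}

Iteration log — 7 steps:
  step 1. node 0  ⊔preds={}  new={0,3}  stable
  step 2. node 1  ⊔preds={0,3}  new={0,2,3}  old={}  +wl: 
  step 3. node 2  ⊔preds={0,2,3}  new={1,2}  old={}  +wl: 1
  step 4. node 3  ⊔preds={}  new={0,2,3}  old={0,3}  +wl: 
  step 5. node 4  ⊔preds={0,2,3}  new={0,2,3}  old={}  +wl: 
  step 6. node 5  ⊔preds={0,2,3}  new={0,2,3}  old={}  +wl: 
  step 7. node 1  ⊔preds={0,1,2,3}  new={0,2,3}  stable

Least fixpoint reached:
  node 0: {0,3}
  node 1: {0,2,3}
  node 2: {1,2}
  node 3: {0,2,3}
  node 4: {0,2,3}
  node 5: {0,2,3}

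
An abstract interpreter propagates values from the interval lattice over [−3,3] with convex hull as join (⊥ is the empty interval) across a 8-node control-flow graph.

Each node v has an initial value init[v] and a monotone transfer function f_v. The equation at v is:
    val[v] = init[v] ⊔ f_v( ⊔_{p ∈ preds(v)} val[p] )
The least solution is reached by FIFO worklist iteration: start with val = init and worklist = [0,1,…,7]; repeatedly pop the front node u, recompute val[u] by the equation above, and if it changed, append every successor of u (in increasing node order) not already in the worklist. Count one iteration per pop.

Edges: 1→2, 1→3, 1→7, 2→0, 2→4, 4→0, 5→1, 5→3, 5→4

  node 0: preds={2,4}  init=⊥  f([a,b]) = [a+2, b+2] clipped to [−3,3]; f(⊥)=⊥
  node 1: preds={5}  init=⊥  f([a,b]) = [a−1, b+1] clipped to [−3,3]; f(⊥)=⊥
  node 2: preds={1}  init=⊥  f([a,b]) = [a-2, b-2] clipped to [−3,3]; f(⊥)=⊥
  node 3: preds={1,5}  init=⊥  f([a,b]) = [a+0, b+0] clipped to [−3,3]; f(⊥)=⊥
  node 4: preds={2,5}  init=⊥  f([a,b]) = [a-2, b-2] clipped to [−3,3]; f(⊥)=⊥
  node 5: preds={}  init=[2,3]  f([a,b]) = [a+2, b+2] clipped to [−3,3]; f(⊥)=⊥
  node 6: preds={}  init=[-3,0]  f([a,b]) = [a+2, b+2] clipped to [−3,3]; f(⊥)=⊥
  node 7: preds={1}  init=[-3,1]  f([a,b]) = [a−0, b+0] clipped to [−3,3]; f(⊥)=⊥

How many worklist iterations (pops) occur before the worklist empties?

Worklist (9 pops):
  #1 pop 0: in=⊥ → ⊥ (no change)
  #2 pop 1: in=[2,3] → [1,3] (was ⊥); enqueue []
  #3 pop 2: in=[1,3] → [-1,1] (was ⊥); enqueue [0]
  #4 pop 3: in=[1,3] → [1,3] (was ⊥); enqueue []
  #5 pop 4: in=[-1,3] → [-3,1] (was ⊥); enqueue []
  #6 pop 5: in=⊥ → [2,3] (no change)
  #7 pop 6: in=⊥ → [-3,0] (no change)
  #8 pop 7: in=[1,3] → [-3,3] (was [-3,1]); enqueue []
  #9 pop 0: in=[-3,1] → [-1,3] (was ⊥); enqueue []

Fixpoint:
  val[0] = [-1,3]
  val[1] = [1,3]
  val[2] = [-1,1]
  val[3] = [1,3]
  val[4] = [-3,1]
  val[5] = [2,3]
  val[6] = [-3,0]
  val[7] = [-3,3]

9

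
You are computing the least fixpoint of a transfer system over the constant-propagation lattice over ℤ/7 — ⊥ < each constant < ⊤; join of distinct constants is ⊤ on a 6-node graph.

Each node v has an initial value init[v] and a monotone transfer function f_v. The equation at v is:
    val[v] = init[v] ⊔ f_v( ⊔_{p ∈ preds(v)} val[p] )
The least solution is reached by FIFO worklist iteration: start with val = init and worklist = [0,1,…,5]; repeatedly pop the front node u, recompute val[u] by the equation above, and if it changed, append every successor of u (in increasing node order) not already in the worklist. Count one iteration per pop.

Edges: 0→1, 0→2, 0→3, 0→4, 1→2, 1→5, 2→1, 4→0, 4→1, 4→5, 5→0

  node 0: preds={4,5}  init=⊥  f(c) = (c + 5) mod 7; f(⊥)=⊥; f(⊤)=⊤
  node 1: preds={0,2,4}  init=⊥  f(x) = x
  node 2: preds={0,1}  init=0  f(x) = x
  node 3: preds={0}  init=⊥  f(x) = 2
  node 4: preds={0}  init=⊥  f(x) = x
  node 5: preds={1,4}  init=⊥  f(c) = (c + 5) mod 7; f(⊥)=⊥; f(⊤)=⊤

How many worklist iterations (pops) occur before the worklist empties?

21

Trace (21 dequeues):
  [1] u=0 | in ⊥ | out ⊥ | ==
  [2] u=1 | in 0 | out 0 | prev ⊥ | push {}
  [3] u=2 | in 0 | out 0 | ==
  [4] u=3 | in ⊥ | out 2 | prev ⊥ | push {}
  [5] u=4 | in ⊥ | out ⊥ | ==
  [6] u=5 | in 0 | out 5 | prev ⊥ | push {0}
  [7] u=0 | in 5 | out 3 | prev ⊥ | push {1,2,3,4}
  [8] u=1 | in ⊤ | out ⊤ | prev 0 | push {5}
  [9] u=2 | in ⊤ | out ⊤ | prev 0 | push {1}
  [10] u=3 | in 3 | out 2 | ==
  [11] u=4 | in 3 | out 3 | prev ⊥ | push {0}
  [12] u=5 | in ⊤ | out ⊤ | prev 5 | push {}
  [13] u=1 | in ⊤ | out ⊤ | ==
  [14] u=0 | in ⊤ | out ⊤ | prev 3 | push {1,2,3,4}
  [15] u=1 | in ⊤ | out ⊤ | ==
  [16] u=2 | in ⊤ | out ⊤ | ==
  [17] u=3 | in ⊤ | out 2 | ==
  [18] u=4 | in ⊤ | out ⊤ | prev 3 | push {0,1,5}
  [19] u=0 | in ⊤ | out ⊤ | ==
  [20] u=1 | in ⊤ | out ⊤ | ==
  [21] u=5 | in ⊤ | out ⊤ | ==

Converged values:
  [0] ⊤
  [1] ⊤
  [2] ⊤
  [3] 2
  [4] ⊤
  [5] ⊤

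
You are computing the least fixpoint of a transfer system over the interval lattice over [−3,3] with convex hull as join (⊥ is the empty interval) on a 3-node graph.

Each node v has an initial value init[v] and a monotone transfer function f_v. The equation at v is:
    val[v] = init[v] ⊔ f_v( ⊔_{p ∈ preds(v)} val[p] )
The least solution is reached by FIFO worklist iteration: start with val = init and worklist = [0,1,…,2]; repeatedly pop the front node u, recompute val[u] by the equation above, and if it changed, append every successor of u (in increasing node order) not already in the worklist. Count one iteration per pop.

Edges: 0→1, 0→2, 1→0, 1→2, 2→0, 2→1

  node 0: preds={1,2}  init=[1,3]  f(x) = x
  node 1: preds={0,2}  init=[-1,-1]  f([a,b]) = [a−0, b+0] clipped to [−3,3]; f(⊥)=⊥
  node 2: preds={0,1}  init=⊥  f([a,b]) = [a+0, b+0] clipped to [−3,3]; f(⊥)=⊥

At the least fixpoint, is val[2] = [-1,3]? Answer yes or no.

yes

Worklist (5 pops):
  #1 pop 0: in=[-1,-1] → [-1,3] (was [1,3]); enqueue []
  #2 pop 1: in=[-1,3] → [-1,3] (was [-1,-1]); enqueue [0]
  #3 pop 2: in=[-1,3] → [-1,3] (was ⊥); enqueue [1]
  #4 pop 0: in=[-1,3] → [-1,3] (no change)
  #5 pop 1: in=[-1,3] → [-1,3] (no change)

Fixpoint:
  val[0] = [-1,3]
  val[1] = [-1,3]
  val[2] = [-1,3]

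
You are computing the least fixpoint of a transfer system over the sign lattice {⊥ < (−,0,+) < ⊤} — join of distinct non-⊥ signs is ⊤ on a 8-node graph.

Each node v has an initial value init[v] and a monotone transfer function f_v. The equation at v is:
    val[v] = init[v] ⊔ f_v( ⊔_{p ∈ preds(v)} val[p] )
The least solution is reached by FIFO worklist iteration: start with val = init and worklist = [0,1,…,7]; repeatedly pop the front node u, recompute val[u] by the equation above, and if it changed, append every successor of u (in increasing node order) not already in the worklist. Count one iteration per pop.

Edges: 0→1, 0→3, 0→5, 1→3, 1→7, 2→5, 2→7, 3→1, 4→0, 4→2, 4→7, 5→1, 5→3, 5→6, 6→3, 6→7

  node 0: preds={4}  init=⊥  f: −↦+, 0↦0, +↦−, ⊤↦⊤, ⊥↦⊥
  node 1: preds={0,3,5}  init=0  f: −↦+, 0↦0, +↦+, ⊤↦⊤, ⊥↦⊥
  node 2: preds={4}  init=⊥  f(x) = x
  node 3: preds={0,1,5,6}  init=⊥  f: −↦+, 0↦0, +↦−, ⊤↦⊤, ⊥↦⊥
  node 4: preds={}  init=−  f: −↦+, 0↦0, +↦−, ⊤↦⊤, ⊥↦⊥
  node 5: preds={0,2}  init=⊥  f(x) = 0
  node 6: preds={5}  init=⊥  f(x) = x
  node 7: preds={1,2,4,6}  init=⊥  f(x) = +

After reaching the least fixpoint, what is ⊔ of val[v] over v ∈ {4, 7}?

Worklist (10 pops):
  #1 pop 0: in=− → + (was ⊥); enqueue []
  #2 pop 1: in=+ → ⊤ (was 0); enqueue []
  #3 pop 2: in=− → − (was ⊥); enqueue []
  #4 pop 3: in=⊤ → ⊤ (was ⊥); enqueue [1]
  #5 pop 4: in=⊥ → − (no change)
  #6 pop 5: in=⊤ → 0 (was ⊥); enqueue [3]
  #7 pop 6: in=0 → 0 (was ⊥); enqueue []
  #8 pop 7: in=⊤ → + (was ⊥); enqueue []
  #9 pop 1: in=⊤ → ⊤ (no change)
  #10 pop 3: in=⊤ → ⊤ (no change)

Fixpoint:
  val[0] = +
  val[1] = ⊤
  val[2] = −
  val[3] = ⊤
  val[4] = −
  val[5] = 0
  val[6] = 0
  val[7] = +

⊤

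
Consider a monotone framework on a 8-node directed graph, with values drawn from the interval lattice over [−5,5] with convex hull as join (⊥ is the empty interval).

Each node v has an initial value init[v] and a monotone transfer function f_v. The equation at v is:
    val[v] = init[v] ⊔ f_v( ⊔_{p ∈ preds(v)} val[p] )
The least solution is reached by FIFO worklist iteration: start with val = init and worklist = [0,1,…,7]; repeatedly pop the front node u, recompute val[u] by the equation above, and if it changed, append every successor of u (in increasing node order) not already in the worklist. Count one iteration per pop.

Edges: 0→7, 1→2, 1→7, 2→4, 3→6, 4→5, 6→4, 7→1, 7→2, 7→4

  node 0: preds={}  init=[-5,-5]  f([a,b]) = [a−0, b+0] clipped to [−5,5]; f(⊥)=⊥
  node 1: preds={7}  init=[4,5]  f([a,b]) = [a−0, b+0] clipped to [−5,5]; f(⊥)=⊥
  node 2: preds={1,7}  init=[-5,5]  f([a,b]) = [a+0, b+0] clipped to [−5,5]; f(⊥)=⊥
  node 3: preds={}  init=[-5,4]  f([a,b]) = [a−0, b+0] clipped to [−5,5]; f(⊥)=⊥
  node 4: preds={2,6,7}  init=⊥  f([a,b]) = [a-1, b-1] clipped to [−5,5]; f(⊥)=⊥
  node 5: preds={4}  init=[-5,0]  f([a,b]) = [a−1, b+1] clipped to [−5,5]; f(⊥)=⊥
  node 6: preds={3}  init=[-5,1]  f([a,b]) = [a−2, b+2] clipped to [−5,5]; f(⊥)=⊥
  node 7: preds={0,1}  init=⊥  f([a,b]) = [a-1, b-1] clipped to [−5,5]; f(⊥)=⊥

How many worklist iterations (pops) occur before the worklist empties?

Iteration log — 12 steps:
  step 1. node 0  ⊔preds=⊥  new=[-5,-5]  stable
  step 2. node 1  ⊔preds=⊥  new=[4,5]  stable
  step 3. node 2  ⊔preds=[4,5]  new=[-5,5]  stable
  step 4. node 3  ⊔preds=⊥  new=[-5,4]  stable
  step 5. node 4  ⊔preds=[-5,5]  new=[-5,4]  old=⊥  +wl: 
  step 6. node 5  ⊔preds=[-5,4]  new=[-5,5]  old=[-5,0]  +wl: 
  step 7. node 6  ⊔preds=[-5,4]  new=[-5,5]  old=[-5,1]  +wl: 4
  step 8. node 7  ⊔preds=[-5,5]  new=[-5,4]  old=⊥  +wl: 1,2
  step 9. node 4  ⊔preds=[-5,5]  new=[-5,4]  stable
  step 10. node 1  ⊔preds=[-5,4]  new=[-5,5]  old=[4,5]  +wl: 7
  step 11. node 2  ⊔preds=[-5,5]  new=[-5,5]  stable
  step 12. node 7  ⊔preds=[-5,5]  new=[-5,4]  stable

Least fixpoint reached:
  node 0: [-5,-5]
  node 1: [-5,5]
  node 2: [-5,5]
  node 3: [-5,4]
  node 4: [-5,4]
  node 5: [-5,5]
  node 6: [-5,5]
  node 7: [-5,4]

12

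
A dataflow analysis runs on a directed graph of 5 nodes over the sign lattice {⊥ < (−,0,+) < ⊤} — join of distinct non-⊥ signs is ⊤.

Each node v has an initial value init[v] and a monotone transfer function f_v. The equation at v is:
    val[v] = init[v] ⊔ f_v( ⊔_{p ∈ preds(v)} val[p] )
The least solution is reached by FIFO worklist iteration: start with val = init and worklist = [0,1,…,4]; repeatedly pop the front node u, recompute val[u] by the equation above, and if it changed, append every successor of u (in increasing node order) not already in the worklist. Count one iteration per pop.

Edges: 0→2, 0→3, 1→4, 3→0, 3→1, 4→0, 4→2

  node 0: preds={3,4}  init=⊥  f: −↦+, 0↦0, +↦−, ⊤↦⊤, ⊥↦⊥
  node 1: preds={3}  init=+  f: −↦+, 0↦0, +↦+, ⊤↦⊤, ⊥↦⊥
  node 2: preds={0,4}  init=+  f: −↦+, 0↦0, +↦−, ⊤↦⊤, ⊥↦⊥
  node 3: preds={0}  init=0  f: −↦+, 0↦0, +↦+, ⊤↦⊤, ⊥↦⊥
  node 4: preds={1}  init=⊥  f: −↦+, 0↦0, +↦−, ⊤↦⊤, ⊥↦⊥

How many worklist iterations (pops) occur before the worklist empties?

Iteration log — 10 steps:
  step 1. node 0  ⊔preds=0  new=0  old=⊥  +wl: 
  step 2. node 1  ⊔preds=0  new=⊤  old=+  +wl: 
  step 3. node 2  ⊔preds=0  new=⊤  old=+  +wl: 
  step 4. node 3  ⊔preds=0  new=0  stable
  step 5. node 4  ⊔preds=⊤  new=⊤  old=⊥  +wl: 0,2
  step 6. node 0  ⊔preds=⊤  new=⊤  old=0  +wl: 3
  step 7. node 2  ⊔preds=⊤  new=⊤  stable
  step 8. node 3  ⊔preds=⊤  new=⊤  old=0  +wl: 0,1
  step 9. node 0  ⊔preds=⊤  new=⊤  stable
  step 10. node 1  ⊔preds=⊤  new=⊤  stable

Least fixpoint reached:
  node 0: ⊤
  node 1: ⊤
  node 2: ⊤
  node 3: ⊤
  node 4: ⊤

10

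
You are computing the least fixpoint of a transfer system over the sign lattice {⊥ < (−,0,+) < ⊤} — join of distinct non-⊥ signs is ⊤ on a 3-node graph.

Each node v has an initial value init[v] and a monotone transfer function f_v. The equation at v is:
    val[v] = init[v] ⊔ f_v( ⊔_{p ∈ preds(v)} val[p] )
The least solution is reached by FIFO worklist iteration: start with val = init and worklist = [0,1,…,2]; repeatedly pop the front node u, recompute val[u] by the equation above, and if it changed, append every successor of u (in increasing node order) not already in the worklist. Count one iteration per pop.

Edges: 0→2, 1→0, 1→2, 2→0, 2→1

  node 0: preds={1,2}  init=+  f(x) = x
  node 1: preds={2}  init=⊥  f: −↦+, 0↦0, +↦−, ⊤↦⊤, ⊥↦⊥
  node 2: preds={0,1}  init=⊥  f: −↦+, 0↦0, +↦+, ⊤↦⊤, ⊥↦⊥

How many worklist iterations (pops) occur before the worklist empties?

Trace (11 dequeues):
  [1] u=0 | in ⊥ | out + | ==
  [2] u=1 | in ⊥ | out ⊥ | ==
  [3] u=2 | in + | out + | prev ⊥ | push {0,1}
  [4] u=0 | in + | out + | ==
  [5] u=1 | in + | out − | prev ⊥ | push {0,2}
  [6] u=0 | in ⊤ | out ⊤ | prev + | push {}
  [7] u=2 | in ⊤ | out ⊤ | prev + | push {0,1}
  [8] u=0 | in ⊤ | out ⊤ | ==
  [9] u=1 | in ⊤ | out ⊤ | prev − | push {0,2}
  [10] u=0 | in ⊤ | out ⊤ | ==
  [11] u=2 | in ⊤ | out ⊤ | ==

Converged values:
  [0] ⊤
  [1] ⊤
  [2] ⊤

11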